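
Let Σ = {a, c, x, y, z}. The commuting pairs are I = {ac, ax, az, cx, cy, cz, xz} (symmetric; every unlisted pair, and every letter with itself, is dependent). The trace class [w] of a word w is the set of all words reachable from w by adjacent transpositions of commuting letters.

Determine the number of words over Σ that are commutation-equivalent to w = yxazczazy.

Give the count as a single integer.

540

0(y) covers ∅
1(x) covers 0:y
2(a) covers 0:y
3(z) covers 0:y
4(c) covers ∅
5(z) covers 3:z
6(a) covers 2:a
7(z) covers 5:z
8(y) covers 1:x, 6:a, 7:z
floor of heap: 0:y, 4:c
completions by unplaced set U, small U first (add the entries for U minus each lowest piece of U):
  |U|=1: {4}:1  {8}:1
  |U|=2: {1,8}:1  {4,8}:2  {6,8}:1  {7,8}:1
  |U|=3: {1,4,8}:3  {1,6,8}:2  {1,7,8}:2  {2,6,8}:1  {4,6,8}:3  {4,7,8}:3  {5,7,8}:1  {6,7,8}:2
  |U|=4: {1,2,6,8}:3  {1,4,6,8}:8  {1,4,7,8}:8  {1,5,7,8}:3  {1,6,7,8}:6  {2,4,6,8}:4  {2,6,7,8}:3  {3,5,7,8}:1  {4,5,7,8}:4  {4,6,7,8}:8  {5,6,7,8}:3
  |U|=5: {1,2,4,6,8}:15  {1,2,6,7,8}:12  {1,3,5,7,8}:4  {1,4,5,7,8}:15  {1,4,6,7,8}:30  {1,5,6,7,8}:12  {2,4,6,7,8}:15  {2,5,6,7,8}:6  {3,4,5,7,8}:5  {3,5,6,7,8}:4  {4,5,6,7,8}:15
  |U|=6: {1,2,4,6,7,8}:72  {1,2,5,6,7,8}:30  {1,3,4,5,7,8}:24  {1,3,5,6,7,8}:20  {1,4,5,6,7,8}:72  {2,3,5,6,7,8}:10  {2,4,5,6,7,8}:36  {3,4,5,6,7,8}:24
  |U|=7: {1,2,3,5,6,7,8}:60  {1,2,4,5,6,7,8}:210  {1,3,4,5,6,7,8}:140  {2,3,4,5,6,7,8}:70
  start at 0(y): 480
  start at 4(c): 60
sum over floor = 540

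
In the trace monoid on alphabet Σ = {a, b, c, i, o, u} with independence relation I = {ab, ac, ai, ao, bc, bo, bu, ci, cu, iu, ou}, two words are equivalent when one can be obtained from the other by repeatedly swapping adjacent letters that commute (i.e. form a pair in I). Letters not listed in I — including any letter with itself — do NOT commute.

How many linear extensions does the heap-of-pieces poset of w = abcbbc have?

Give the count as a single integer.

drop 0:a onto floor
drop 1:b onto floor
drop 2:c onto floor
drop 3:b onto {1:b}
drop 4:b onto {3:b}
drop 5:c onto {2:c}
ground layer = {0:a, 1:b, 2:c}
drop-orders for the pieces not yet dropped (sum over which currently-grounded one goes next):
  1 to go: {0} 1  {4} 1  {5} 1
  2 to go: {0,4} 2  {0,5} 2  {2,5} 1  {3,4} 1  {4,5} 2
  3 to go: {0,2,5} 3  {0,3,4} 3  {0,4,5} 6  {1,3,4} 1  {2,4,5} 3  {3,4,5} 3
  4 to go: {0,1,3,4} 4  {0,2,4,5} 12  {0,3,4,5} 12  {1,3,4,5} 4  {2,3,4,5} 6
  if 0:a drops first: 10 orders
  if 1:b drops first: 30 orders
  if 2:c drops first: 20 orders
heap linearizations: 60

60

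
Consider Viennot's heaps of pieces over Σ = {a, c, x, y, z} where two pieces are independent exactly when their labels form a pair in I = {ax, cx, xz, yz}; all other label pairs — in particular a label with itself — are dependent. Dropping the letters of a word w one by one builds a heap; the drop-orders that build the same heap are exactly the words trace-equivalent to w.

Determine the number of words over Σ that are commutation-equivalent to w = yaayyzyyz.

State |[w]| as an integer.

15

0(y) covers ∅
1(a) covers 0:y
2(a) covers 1:a
3(y) covers 2:a
4(y) covers 3:y
5(z) covers 2:a
6(y) covers 4:y
7(y) covers 6:y
8(z) covers 5:z
floor of heap: 0:y
completions by unplaced set U, small U first (add the entries for U minus each lowest piece of U):
  |U|=1: {7}:1  {8}:1
  |U|=2: {5,8}:1  {6,7}:1  {7,8}:2
  |U|=3: {4,6,7}:1  {5,7,8}:3  {6,7,8}:3
  |U|=4: {3,4,6,7}:1  {4,6,7,8}:4  {5,6,7,8}:6
  |U|=5: {3,4,6,7,8}:5  {4,5,6,7,8}:10
  |U|=6: {3,4,5,6,7,8}:15
  |U|=7: {2,3,4,5,6,7,8}:15
  start at 0(y): 15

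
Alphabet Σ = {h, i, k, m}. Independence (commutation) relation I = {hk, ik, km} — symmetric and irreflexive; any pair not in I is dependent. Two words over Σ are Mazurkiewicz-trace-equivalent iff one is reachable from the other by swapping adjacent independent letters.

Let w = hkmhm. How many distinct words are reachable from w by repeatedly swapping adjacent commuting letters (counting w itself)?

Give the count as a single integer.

0(h) covers ∅
1(k) covers ∅
2(m) covers 0:h
3(h) covers 2:m
4(m) covers 3:h
floor of heap: 0:h, 1:k
completions by unplaced set U, small U first (add the entries for U minus each lowest piece of U):
  |U|=1: {1}:1  {4}:1
  |U|=2: {1,4}:2  {3,4}:1
  |U|=3: {1,3,4}:3  {2,3,4}:1
  start at 0(h): 4
  start at 1(k): 1
sum over floor = 5

5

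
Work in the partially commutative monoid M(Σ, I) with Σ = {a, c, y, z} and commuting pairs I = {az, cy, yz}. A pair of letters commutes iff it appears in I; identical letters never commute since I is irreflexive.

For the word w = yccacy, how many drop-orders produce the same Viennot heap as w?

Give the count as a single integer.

6

0(y) covers ∅
1(c) covers ∅
2(c) covers 1:c
3(a) covers 0:y, 2:c
4(c) covers 3:a
5(y) covers 3:a
floor of heap: 0:y, 1:c
completions by unplaced set U, small U first (add the entries for U minus each lowest piece of U):
  |U|=1: {4}:1  {5}:1
  |U|=2: {4,5}:2
  |U|=3: {3,4,5}:2
  |U|=4: {0,3,4,5}:2  {2,3,4,5}:2
  start at 0(y): 2
  start at 1(c): 4
sum over floor = 6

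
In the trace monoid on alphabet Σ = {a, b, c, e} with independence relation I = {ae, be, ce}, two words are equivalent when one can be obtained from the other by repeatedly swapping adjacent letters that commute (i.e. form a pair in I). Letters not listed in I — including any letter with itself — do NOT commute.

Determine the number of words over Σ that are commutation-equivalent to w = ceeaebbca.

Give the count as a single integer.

84

0(c) covers ∅
1(e) covers ∅
2(e) covers 1:e
3(a) covers 0:c
4(e) covers 2:e
5(b) covers 3:a
6(b) covers 5:b
7(c) covers 6:b
8(a) covers 7:c
floor of heap: 0:c, 1:e
completions by unplaced set U, small U first (add the entries for U minus each lowest piece of U):
  |U|=1: {4}:1  {8}:1
  |U|=2: {2,4}:1  {4,8}:2  {7,8}:1
  |U|=3: {1,2,4}:1  {2,4,8}:3  {4,7,8}:3  {6,7,8}:1
  |U|=4: {1,2,4,8}:4  {2,4,7,8}:6  {4,6,7,8}:4  {5,6,7,8}:1
  |U|=5: {1,2,4,7,8}:10  {2,4,6,7,8}:10  {3,5,6,7,8}:1  {4,5,6,7,8}:5
  |U|=6: {0,3,5,6,7,8}:1  {1,2,4,6,7,8}:20  {2,4,5,6,7,8}:15  {3,4,5,6,7,8}:6
  |U|=7: {0,3,4,5,6,7,8}:7  {1,2,4,5,6,7,8}:35  {2,3,4,5,6,7,8}:21
  start at 0(c): 56
  start at 1(e): 28
sum over floor = 84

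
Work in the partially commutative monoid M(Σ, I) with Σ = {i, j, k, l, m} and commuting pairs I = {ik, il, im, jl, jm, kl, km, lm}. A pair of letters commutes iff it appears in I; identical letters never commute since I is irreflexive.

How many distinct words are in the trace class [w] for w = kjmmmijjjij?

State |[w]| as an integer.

165

drop 0:k onto floor
drop 1:j onto {0:k}
drop 2:m onto floor
drop 3:m onto {2:m}
drop 4:m onto {3:m}
drop 5:i onto {1:j}
drop 6:j onto {5:i}
drop 7:j onto {6:j}
drop 8:j onto {7:j}
drop 9:i onto {8:j}
drop 10:j onto {9:i}
ground layer = {0:k, 2:m}
drop-orders for the pieces not yet dropped (sum over which currently-grounded one goes next):
  1 to go: {4} 1  {10} 1
  2 to go: {3,4} 1  {4,10} 2  {9,10} 1
  3 to go: {2,3,4} 1  {3,4,10} 3  {4,9,10} 3  {8,9,10} 1
  4 to go: {2,3,4,10} 4  {3,4,9,10} 6  {4,8,9,10} 4  {7,8,9,10} 1
  5 to go: {2,3,4,9,10} 10  {3,4,8,9,10} 10  {4,7,8,9,10} 5  {6,7,8,9,10} 1
  6 to go: {2,3,4,8,9,10} 20  {3,4,7,8,9,10} 15  {4,6,7,8,9,10} 6  {5,6,7,8,9,10} 1
  7 to go: {1,5,6,7,8,9,10} 1  {2,3,4,7,8,9,10} 35  {3,4,6,7,8,9,10} 21  {4,5,6,7,8,9,10} 7
  8 to go: {0,1,5,6,7,8,9,10} 1  {1,4,5,6,7,8,9,10} 8  {2,3,4,6,7,8,9,10} 56  {3,4,5,6,7,8,9,10} 28
  9 to go: {0,1,4,5,6,7,8,9,10} 9  {1,3,4,5,6,7,8,9,10} 36  {2,3,4,5,6,7,8,9,10} 84
  if 0:k drops first: 120 orders
  if 2:m drops first: 45 orders
heap linearizations: 165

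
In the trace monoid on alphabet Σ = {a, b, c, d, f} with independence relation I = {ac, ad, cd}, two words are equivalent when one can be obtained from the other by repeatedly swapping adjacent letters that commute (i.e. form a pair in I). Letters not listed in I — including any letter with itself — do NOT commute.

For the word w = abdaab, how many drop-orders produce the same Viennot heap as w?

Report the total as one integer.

piece 0:a — minimal
piece 1:b rests on {0:a}
piece 2:d rests on {1:b}
piece 3:a rests on {1:b}
piece 4:a rests on {3:a}
piece 5:b rests on {2:d, 4:a}
minimal pieces: {0:a}
ways to finish when only these pieces remain (= sum over removing one remaining piece with nothing left below it):
  1 left: {5}→1
  2 left: {2,5}→1  {4,5}→1
  3 left: {2,4,5}→2  {3,4,5}→1
  4 left: {2,3,4,5}→3
  placing 0:a first → 3 extensions

3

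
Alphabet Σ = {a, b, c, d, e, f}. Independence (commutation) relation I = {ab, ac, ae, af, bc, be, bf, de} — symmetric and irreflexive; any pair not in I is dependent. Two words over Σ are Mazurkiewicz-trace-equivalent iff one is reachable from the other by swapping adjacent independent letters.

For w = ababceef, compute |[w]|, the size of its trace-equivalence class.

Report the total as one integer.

#0=a has no predecessor
#1=b has no predecessor
#2=a depends on [0:a]
#3=b depends on [1:b]
#4=c has no predecessor
#5=e depends on [4:c]
#6=e depends on [5:e]
#7=f depends on [6:e]
sources: [0:a, 1:b, 4:c]
N(rest) = Σ N(rest − s) over sources s of rest; N(one piece) = 1:
  size 1 → [2]=1  [3]=1  [7]=1
  size 2 → [0,2]=1  [1,3]=1  [2,3]=2  [2,7]=2  [3,7]=2  [6,7]=1
  size 3 → [0,2,3]=3  [0,2,7]=3  [1,2,3]=3  [1,3,7]=3  [2,3,7]=6  [2,6,7]=3  [3,6,7]=3  [5,6,7]=1
  size 4 → [0,1,2,3]=6  [0,2,3,7]=12  [0,2,6,7]=6  [1,2,3,7]=12  [1,3,6,7]=6  [2,3,6,7]=12  [2,5,6,7]=4  [3,5,6,7]=4  [4,5,6,7]=1
  size 5 → [0,1,2,3,7]=30  [0,2,3,6,7]=30  [0,2,5,6,7]=10  [1,2,3,6,7]=30  [1,3,5,6,7]=10  [2,3,5,6,7]=20  [2,4,5,6,7]=5  [3,4,5,6,7]=5
  size 6 → [0,1,2,3,6,7]=90  [0,2,3,5,6,7]=60  [0,2,4,5,6,7]=15  [1,2,3,5,6,7]=60  [1,3,4,5,6,7]=15  [2,3,4,5,6,7]=30
  first=0(a) contributes 105
  first=1(b) contributes 105
  first=4(c) contributes 210
|[w]| = 420

420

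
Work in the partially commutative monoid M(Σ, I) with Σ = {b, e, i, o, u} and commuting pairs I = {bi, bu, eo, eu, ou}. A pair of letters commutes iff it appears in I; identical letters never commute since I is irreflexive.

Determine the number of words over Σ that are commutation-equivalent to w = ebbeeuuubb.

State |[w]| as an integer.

#0=e has no predecessor
#1=b depends on [0:e]
#2=b depends on [1:b]
#3=e depends on [2:b]
#4=e depends on [3:e]
#5=u has no predecessor
#6=u depends on [5:u]
#7=u depends on [6:u]
#8=b depends on [4:e]
#9=b depends on [8:b]
sources: [0:e, 5:u]
N(rest) = Σ N(rest − s) over sources s of rest; N(one piece) = 1:
  size 1 → [7]=1  [9]=1
  size 2 → [6,7]=1  [7,9]=2  [8,9]=1
  size 3 → [4,8,9]=1  [5,6,7]=1  [6,7,9]=3  [7,8,9]=3
  size 4 → [3,4,8,9]=1  [4,7,8,9]=4  [5,6,7,9]=4  [6,7,8,9]=6
  size 5 → [2,3,4,8,9]=1  [3,4,7,8,9]=5  [4,6,7,8,9]=10  [5,6,7,8,9]=10
  size 6 → [1,2,3,4,8,9]=1  [2,3,4,7,8,9]=6  [3,4,6,7,8,9]=15  [4,5,6,7,8,9]=20
  size 7 → [0,1,2,3,4,8,9]=1  [1,2,3,4,7,8,9]=7  [2,3,4,6,7,8,9]=21  [3,4,5,6,7,8,9]=35
  size 8 → [0,1,2,3,4,7,8,9]=8  [1,2,3,4,6,7,8,9]=28  [2,3,4,5,6,7,8,9]=56
  first=0(e) contributes 84
  first=5(u) contributes 36
|[w]| = 120

120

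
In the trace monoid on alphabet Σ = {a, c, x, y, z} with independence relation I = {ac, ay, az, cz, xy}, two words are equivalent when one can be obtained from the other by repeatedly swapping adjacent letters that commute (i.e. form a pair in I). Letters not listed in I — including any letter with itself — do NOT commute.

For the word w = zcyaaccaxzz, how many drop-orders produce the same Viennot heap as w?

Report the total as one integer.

piece 0:z — minimal
piece 1:c — minimal
piece 2:y rests on {0:z, 1:c}
piece 3:a — minimal
piece 4:a rests on {3:a}
piece 5:c rests on {2:y}
piece 6:c rests on {5:c}
piece 7:a rests on {4:a}
piece 8:x rests on {6:c, 7:a}
piece 9:z rests on {8:x}
piece 10:z rests on {9:z}
minimal pieces: {0:z, 1:c, 3:a}
ways to finish when only these pieces remain (= sum over removing one remaining piece with nothing left below it):
  1 left: {10}→1
  2 left: {9,10}→1
  3 left: {8,9,10}→1
  4 left: {6,8,9,10}→1  {7,8,9,10}→1
  5 left: {4,7,8,9,10}→1  {5,6,8,9,10}→1  {6,7,8,9,10}→2
  6 left: {2,5,6,8,9,10}→1  {3,4,7,8,9,10}→1  {4,6,7,8,9,10}→3  {5,6,7,8,9,10}→3
  7 left: {0,2,5,6,8,9,10}→1  {1,2,5,6,8,9,10}→1  {2,5,6,7,8,9,10}→4  {3,4,6,7,8,9,10}→4  {4,5,6,7,8,9,10}→6
  8 left: {0,1,2,5,6,8,9,10}→2  {0,2,5,6,7,8,9,10}→5  {1,2,5,6,7,8,9,10}→5  {2,4,5,6,7,8,9,10}→10  {3,4,5,6,7,8,9,10}→10
  9 left: {0,1,2,5,6,7,8,9,10}→12  {0,2,4,5,6,7,8,9,10}→15  {1,2,4,5,6,7,8,9,10}→15  {2,3,4,5,6,7,8,9,10}→20
  placing 0:z first → 35 extensions
  placing 1:c first → 35 extensions
  placing 3:a first → 42 extensions
total linear extensions = 112

112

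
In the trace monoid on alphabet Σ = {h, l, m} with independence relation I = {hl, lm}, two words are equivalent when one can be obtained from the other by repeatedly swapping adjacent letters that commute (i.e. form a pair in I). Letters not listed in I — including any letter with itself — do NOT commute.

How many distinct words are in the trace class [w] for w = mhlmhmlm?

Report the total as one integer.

drop 0:m onto floor
drop 1:h onto {0:m}
drop 2:l onto floor
drop 3:m onto {1:h}
drop 4:h onto {3:m}
drop 5:m onto {4:h}
drop 6:l onto {2:l}
drop 7:m onto {5:m}
ground layer = {0:m, 2:l}
drop-orders for the pieces not yet dropped (sum over which currently-grounded one goes next):
  1 to go: {6} 1  {7} 1
  2 to go: {2,6} 1  {5,7} 1  {6,7} 2
  3 to go: {2,6,7} 3  {4,5,7} 1  {5,6,7} 3
  4 to go: {2,5,6,7} 6  {3,4,5,7} 1  {4,5,6,7} 4
  5 to go: {1,3,4,5,7} 1  {2,4,5,6,7} 10  {3,4,5,6,7} 5
  6 to go: {0,1,3,4,5,7} 1  {1,3,4,5,6,7} 6  {2,3,4,5,6,7} 15
  if 0:m drops first: 21 orders
  if 2:l drops first: 7 orders
heap linearizations: 28

28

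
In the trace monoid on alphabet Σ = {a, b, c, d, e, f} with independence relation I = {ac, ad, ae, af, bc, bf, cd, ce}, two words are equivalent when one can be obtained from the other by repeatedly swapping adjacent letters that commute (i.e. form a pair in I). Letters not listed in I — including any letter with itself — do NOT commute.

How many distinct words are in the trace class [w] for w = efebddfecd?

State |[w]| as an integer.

3

piece 0:e — minimal
piece 1:f rests on {0:e}
piece 2:e rests on {1:f}
piece 3:b rests on {2:e}
piece 4:d rests on {3:b}
piece 5:d rests on {4:d}
piece 6:f rests on {5:d}
piece 7:e rests on {6:f}
piece 8:c rests on {6:f}
piece 9:d rests on {7:e}
minimal pieces: {0:e}
ways to finish when only these pieces remain (= sum over removing one remaining piece with nothing left below it):
  1 left: {8}→1  {9}→1
  2 left: {7,9}→1  {8,9}→2
  3 left: {7,8,9}→3
  4 left: {6,7,8,9}→3
  5 left: {5,6,7,8,9}→3
  6 left: {4,5,6,7,8,9}→3
  7 left: {3,4,5,6,7,8,9}→3
  8 left: {2,3,4,5,6,7,8,9}→3
  placing 0:e first → 3 extensions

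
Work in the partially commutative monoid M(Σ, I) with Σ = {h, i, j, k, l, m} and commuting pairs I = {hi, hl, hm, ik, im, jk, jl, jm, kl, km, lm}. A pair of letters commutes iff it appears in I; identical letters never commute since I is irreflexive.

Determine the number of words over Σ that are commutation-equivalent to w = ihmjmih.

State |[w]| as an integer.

84

piece 0:i — minimal
piece 1:h — minimal
piece 2:m — minimal
piece 3:j rests on {0:i, 1:h}
piece 4:m rests on {2:m}
piece 5:i rests on {3:j}
piece 6:h rests on {3:j}
minimal pieces: {0:i, 1:h, 2:m}
ways to finish when only these pieces remain (= sum over removing one remaining piece with nothing left below it):
  1 left: {4}→1  {5}→1  {6}→1
  2 left: {2,4}→1  {4,5}→2  {4,6}→2  {5,6}→2
  3 left: {2,4,5}→3  {2,4,6}→3  {3,5,6}→2  {4,5,6}→6
  4 left: {0,3,5,6}→2  {1,3,5,6}→2  {2,4,5,6}→12  {3,4,5,6}→8
  5 left: {0,1,3,5,6}→4  {0,3,4,5,6}→10  {1,3,4,5,6}→10  {2,3,4,5,6}→20
  placing 0:i first → 30 extensions
  placing 1:h first → 30 extensions
  placing 2:m first → 24 extensions
total linear extensions = 84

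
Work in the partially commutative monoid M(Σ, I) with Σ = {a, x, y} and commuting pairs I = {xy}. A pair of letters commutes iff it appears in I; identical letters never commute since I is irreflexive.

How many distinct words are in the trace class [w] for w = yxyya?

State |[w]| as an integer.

4

piece 0:y — minimal
piece 1:x — minimal
piece 2:y rests on {0:y}
piece 3:y rests on {2:y}
piece 4:a rests on {1:x, 3:y}
minimal pieces: {0:y, 1:x}
ways to finish when only these pieces remain (= sum over removing one remaining piece with nothing left below it):
  1 left: {4}→1
  2 left: {1,4}→1  {3,4}→1
  3 left: {1,3,4}→2  {2,3,4}→1
  placing 0:y first → 3 extensions
  placing 1:x first → 1 extensions
total linear extensions = 4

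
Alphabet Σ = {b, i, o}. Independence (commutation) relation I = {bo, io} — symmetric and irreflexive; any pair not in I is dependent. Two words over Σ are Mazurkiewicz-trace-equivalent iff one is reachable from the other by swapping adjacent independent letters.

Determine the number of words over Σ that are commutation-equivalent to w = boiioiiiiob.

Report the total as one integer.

165

#0=b has no predecessor
#1=o has no predecessor
#2=i depends on [0:b]
#3=i depends on [2:i]
#4=o depends on [1:o]
#5=i depends on [3:i]
#6=i depends on [5:i]
#7=i depends on [6:i]
#8=i depends on [7:i]
#9=o depends on [4:o]
#10=b depends on [8:i]
sources: [0:b, 1:o]
N(rest) = Σ N(rest − s) over sources s of rest; N(one piece) = 1:
  size 1 → [9]=1  [10]=1
  size 2 → [4,9]=1  [8,10]=1  [9,10]=2
  size 3 → [1,4,9]=1  [4,9,10]=3  [7,8,10]=1  [8,9,10]=3
  size 4 → [1,4,9,10]=4  [4,8,9,10]=6  [6,7,8,10]=1  [7,8,9,10]=4
  size 5 → [1,4,8,9,10]=10  [4,7,8,9,10]=10  [5,6,7,8,10]=1  [6,7,8,9,10]=5
  size 6 → [1,4,7,8,9,10]=20  [3,5,6,7,8,10]=1  [4,6,7,8,9,10]=15  [5,6,7,8,9,10]=6
  size 7 → [1,4,6,7,8,9,10]=35  [2,3,5,6,7,8,10]=1  [3,5,6,7,8,9,10]=7  [4,5,6,7,8,9,10]=21
  size 8 → [0,2,3,5,6,7,8,10]=1  [1,4,5,6,7,8,9,10]=56  [2,3,5,6,7,8,9,10]=8  [3,4,5,6,7,8,9,10]=28
  size 9 → [0,2,3,5,6,7,8,9,10]=9  [1,3,4,5,6,7,8,9,10]=84  [2,3,4,5,6,7,8,9,10]=36
  first=0(b) contributes 120
  first=1(o) contributes 45
|[w]| = 165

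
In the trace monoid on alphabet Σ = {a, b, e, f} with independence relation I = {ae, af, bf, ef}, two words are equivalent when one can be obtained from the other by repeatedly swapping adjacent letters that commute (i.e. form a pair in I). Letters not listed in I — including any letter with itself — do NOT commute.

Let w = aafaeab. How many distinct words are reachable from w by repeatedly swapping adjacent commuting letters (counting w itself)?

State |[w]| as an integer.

drop 0:a onto floor
drop 1:a onto {0:a}
drop 2:f onto floor
drop 3:a onto {1:a}
drop 4:e onto floor
drop 5:a onto {3:a}
drop 6:b onto {4:e, 5:a}
ground layer = {0:a, 2:f, 4:e}
drop-orders for the pieces not yet dropped (sum over which currently-grounded one goes next):
  1 to go: {2} 1  {6} 1
  2 to go: {2,6} 2  {4,6} 1  {5,6} 1
  3 to go: {2,4,6} 3  {2,5,6} 3  {3,5,6} 1  {4,5,6} 2
  4 to go: {1,3,5,6} 1  {2,3,5,6} 4  {2,4,5,6} 8  {3,4,5,6} 3
  5 to go: {0,1,3,5,6} 1  {1,2,3,5,6} 5  {1,3,4,5,6} 4  {2,3,4,5,6} 15
  if 0:a drops first: 24 orders
  if 2:f drops first: 5 orders
  if 4:e drops first: 6 orders
heap linearizations: 35

35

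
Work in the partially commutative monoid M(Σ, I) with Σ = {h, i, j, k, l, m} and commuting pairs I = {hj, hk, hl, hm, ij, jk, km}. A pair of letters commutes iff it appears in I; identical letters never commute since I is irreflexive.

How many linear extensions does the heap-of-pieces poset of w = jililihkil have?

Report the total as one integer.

4

0(j) covers ∅
1(i) covers ∅
2(l) covers 0:j, 1:i
3(i) covers 2:l
4(l) covers 3:i
5(i) covers 4:l
6(h) covers 5:i
7(k) covers 5:i
8(i) covers 6:h, 7:k
9(l) covers 8:i
floor of heap: 0:j, 1:i
completions by unplaced set U, small U first (add the entries for U minus each lowest piece of U):
  |U|=1: {9}:1
  |U|=2: {8,9}:1
  |U|=3: {6,8,9}:1  {7,8,9}:1
  |U|=4: {6,7,8,9}:2
  |U|=5: {5,6,7,8,9}:2
  |U|=6: {4,5,6,7,8,9}:2
  |U|=7: {3,4,5,6,7,8,9}:2
  |U|=8: {2,3,4,5,6,7,8,9}:2
  start at 0(j): 2
  start at 1(i): 2
sum over floor = 4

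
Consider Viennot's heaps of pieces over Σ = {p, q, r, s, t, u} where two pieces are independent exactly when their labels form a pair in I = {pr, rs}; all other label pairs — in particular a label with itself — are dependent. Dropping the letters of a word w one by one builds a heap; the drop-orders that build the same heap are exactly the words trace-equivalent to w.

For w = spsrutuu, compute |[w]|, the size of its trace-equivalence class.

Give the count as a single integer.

4

piece 0:s — minimal
piece 1:p rests on {0:s}
piece 2:s rests on {1:p}
piece 3:r — minimal
piece 4:u rests on {2:s, 3:r}
piece 5:t rests on {4:u}
piece 6:u rests on {5:t}
piece 7:u rests on {6:u}
minimal pieces: {0:s, 3:r}
ways to finish when only these pieces remain (= sum over removing one remaining piece with nothing left below it):
  1 left: {7}→1
  2 left: {6,7}→1
  3 left: {5,6,7}→1
  4 left: {4,5,6,7}→1
  5 left: {2,4,5,6,7}→1  {3,4,5,6,7}→1
  6 left: {1,2,4,5,6,7}→1  {2,3,4,5,6,7}→2
  placing 0:s first → 3 extensions
  placing 3:r first → 1 extensions
total linear extensions = 4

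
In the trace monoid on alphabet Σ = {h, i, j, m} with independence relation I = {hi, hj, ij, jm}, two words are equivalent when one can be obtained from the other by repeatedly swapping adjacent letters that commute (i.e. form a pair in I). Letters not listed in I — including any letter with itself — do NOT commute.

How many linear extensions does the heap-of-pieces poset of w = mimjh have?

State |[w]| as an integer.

5

piece 0:m — minimal
piece 1:i rests on {0:m}
piece 2:m rests on {1:i}
piece 3:j — minimal
piece 4:h rests on {2:m}
minimal pieces: {0:m, 3:j}
ways to finish when only these pieces remain (= sum over removing one remaining piece with nothing left below it):
  1 left: {3}→1  {4}→1
  2 left: {2,4}→1  {3,4}→2
  3 left: {1,2,4}→1  {2,3,4}→3
  placing 0:m first → 4 extensions
  placing 3:j first → 1 extensions
total linear extensions = 5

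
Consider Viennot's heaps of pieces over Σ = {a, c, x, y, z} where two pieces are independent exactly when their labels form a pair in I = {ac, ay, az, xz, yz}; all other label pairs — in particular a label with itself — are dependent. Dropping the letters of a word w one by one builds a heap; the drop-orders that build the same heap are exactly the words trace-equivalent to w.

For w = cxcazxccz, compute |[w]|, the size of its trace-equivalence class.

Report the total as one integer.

5

#0=c has no predecessor
#1=x depends on [0:c]
#2=c depends on [1:x]
#3=a depends on [1:x]
#4=z depends on [2:c]
#5=x depends on [2:c, 3:a]
#6=c depends on [4:z, 5:x]
#7=c depends on [6:c]
#8=z depends on [7:c]
sources: [0:c]
N(rest) = Σ N(rest − s) over sources s of rest; N(one piece) = 1:
  size 1 → [8]=1
  size 2 → [7,8]=1
  size 3 → [6,7,8]=1
  size 4 → [4,6,7,8]=1  [5,6,7,8]=1
  size 5 → [3,5,6,7,8]=1  [4,5,6,7,8]=2
  size 6 → [2,4,5,6,7,8]=2  [3,4,5,6,7,8]=3
  size 7 → [2,3,4,5,6,7,8]=5
  first=0(c) contributes 5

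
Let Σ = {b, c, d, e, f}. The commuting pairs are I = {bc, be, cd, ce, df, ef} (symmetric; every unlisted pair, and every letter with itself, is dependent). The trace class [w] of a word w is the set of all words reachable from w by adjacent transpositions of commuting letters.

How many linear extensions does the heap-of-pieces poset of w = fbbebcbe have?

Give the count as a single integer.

140

#0=f has no predecessor
#1=b depends on [0:f]
#2=b depends on [1:b]
#3=e has no predecessor
#4=b depends on [2:b]
#5=c depends on [0:f]
#6=b depends on [4:b]
#7=e depends on [3:e]
sources: [0:f, 3:e]
N(rest) = Σ N(rest − s) over sources s of rest; N(one piece) = 1:
  size 1 → [5]=1  [6]=1  [7]=1
  size 2 → [3,7]=1  [4,6]=1  [5,6]=2  [5,7]=2  [6,7]=2
  size 3 → [2,4,6]=1  [3,5,7]=3  [3,6,7]=3  [4,5,6]=3  [4,6,7]=3  [5,6,7]=6
  size 4 → [1,2,4,6]=1  [2,4,5,6]=4  [2,4,6,7]=4  [3,4,6,7]=6  [3,5,6,7]=12  [4,5,6,7]=12
  size 5 → [1,2,4,5,6]=5  [1,2,4,6,7]=5  [2,3,4,6,7]=10  [2,4,5,6,7]=20  [3,4,5,6,7]=30
  size 6 → [0,1,2,4,5,6]=5  [1,2,3,4,6,7]=15  [1,2,4,5,6,7]=30  [2,3,4,5,6,7]=60
  first=0(f) contributes 105
  first=3(e) contributes 35
|[w]| = 140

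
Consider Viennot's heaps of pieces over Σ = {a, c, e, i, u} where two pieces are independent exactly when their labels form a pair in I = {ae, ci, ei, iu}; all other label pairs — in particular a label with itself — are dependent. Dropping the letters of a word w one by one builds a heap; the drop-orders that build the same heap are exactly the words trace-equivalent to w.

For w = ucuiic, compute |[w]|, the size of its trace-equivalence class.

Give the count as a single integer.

drop 0:u onto floor
drop 1:c onto {0:u}
drop 2:u onto {1:c}
drop 3:i onto floor
drop 4:i onto {3:i}
drop 5:c onto {2:u}
ground layer = {0:u, 3:i}
drop-orders for the pieces not yet dropped (sum over which currently-grounded one goes next):
  1 to go: {4} 1  {5} 1
  2 to go: {2,5} 1  {3,4} 1  {4,5} 2
  3 to go: {1,2,5} 1  {2,4,5} 3  {3,4,5} 3
  4 to go: {0,1,2,5} 1  {1,2,4,5} 4  {2,3,4,5} 6
  if 0:u drops first: 10 orders
  if 3:i drops first: 5 orders
heap linearizations: 15

15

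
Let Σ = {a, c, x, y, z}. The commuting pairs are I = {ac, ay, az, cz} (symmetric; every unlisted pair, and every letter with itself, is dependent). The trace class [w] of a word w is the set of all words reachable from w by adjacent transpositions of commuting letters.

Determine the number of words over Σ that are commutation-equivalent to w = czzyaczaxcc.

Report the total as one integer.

piece 0:c — minimal
piece 1:z — minimal
piece 2:z rests on {1:z}
piece 3:y rests on {0:c, 2:z}
piece 4:a — minimal
piece 5:c rests on {3:y}
piece 6:z rests on {3:y}
piece 7:a rests on {4:a}
piece 8:x rests on {5:c, 6:z, 7:a}
piece 9:c rests on {8:x}
piece 10:c rests on {9:c}
minimal pieces: {0:c, 1:z, 4:a}
ways to finish when only these pieces remain (= sum over removing one remaining piece with nothing left below it):
  1 left: {10}→1
  2 left: {9,10}→1
  3 left: {8,9,10}→1
  4 left: {5,8,9,10}→1  {6,8,9,10}→1  {7,8,9,10}→1
  5 left: {4,7,8,9,10}→1  {5,6,8,9,10}→2  {5,7,8,9,10}→2  {6,7,8,9,10}→2
  6 left: {3,5,6,8,9,10}→2  {4,5,7,8,9,10}→3  {4,6,7,8,9,10}→3  {5,6,7,8,9,10}→6
  7 left: {0,3,5,6,8,9,10}→2  {2,3,5,6,8,9,10}→2  {3,5,6,7,8,9,10}→8  {4,5,6,7,8,9,10}→12
  8 left: {0,2,3,5,6,8,9,10}→4  {0,3,5,6,7,8,9,10}→10  {1,2,3,5,6,8,9,10}→2  {2,3,5,6,7,8,9,10}→10  {3,4,5,6,7,8,9,10}→20
  9 left: {0,1,2,3,5,6,8,9,10}→6  {0,2,3,5,6,7,8,9,10}→24  {0,3,4,5,6,7,8,9,10}→30  {1,2,3,5,6,7,8,9,10}→12  {2,3,4,5,6,7,8,9,10}→30
  placing 0:c first → 42 extensions
  placing 1:z first → 84 extensions
  placing 4:a first → 42 extensions
total linear extensions = 168

168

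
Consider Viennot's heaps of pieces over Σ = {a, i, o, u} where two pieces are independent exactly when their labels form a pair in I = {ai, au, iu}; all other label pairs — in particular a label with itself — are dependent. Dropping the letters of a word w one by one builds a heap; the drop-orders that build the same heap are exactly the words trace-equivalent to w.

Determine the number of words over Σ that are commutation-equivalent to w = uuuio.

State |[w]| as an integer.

4

0(u) covers ∅
1(u) covers 0:u
2(u) covers 1:u
3(i) covers ∅
4(o) covers 2:u, 3:i
floor of heap: 0:u, 3:i
completions by unplaced set U, small U first (add the entries for U minus each lowest piece of U):
  |U|=1: {4}:1
  |U|=2: {2,4}:1  {3,4}:1
  |U|=3: {1,2,4}:1  {2,3,4}:2
  start at 0(u): 3
  start at 3(i): 1
sum over floor = 4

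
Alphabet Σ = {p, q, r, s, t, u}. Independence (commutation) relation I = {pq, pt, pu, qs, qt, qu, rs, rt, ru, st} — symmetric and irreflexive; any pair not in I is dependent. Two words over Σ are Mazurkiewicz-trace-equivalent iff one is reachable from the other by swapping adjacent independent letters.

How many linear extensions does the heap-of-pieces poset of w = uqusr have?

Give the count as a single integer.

piece 0:u — minimal
piece 1:q — minimal
piece 2:u rests on {0:u}
piece 3:s rests on {2:u}
piece 4:r rests on {1:q}
minimal pieces: {0:u, 1:q}
ways to finish when only these pieces remain (= sum over removing one remaining piece with nothing left below it):
  1 left: {3}→1  {4}→1
  2 left: {1,4}→1  {2,3}→1  {3,4}→2
  3 left: {0,2,3}→1  {1,3,4}→3  {2,3,4}→3
  placing 0:u first → 6 extensions
  placing 1:q first → 4 extensions
total linear extensions = 10

10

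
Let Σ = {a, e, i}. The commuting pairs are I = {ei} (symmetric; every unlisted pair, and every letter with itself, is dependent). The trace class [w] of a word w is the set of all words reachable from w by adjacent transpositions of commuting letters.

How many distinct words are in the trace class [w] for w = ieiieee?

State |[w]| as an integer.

35

drop 0:i onto floor
drop 1:e onto floor
drop 2:i onto {0:i}
drop 3:i onto {2:i}
drop 4:e onto {1:e}
drop 5:e onto {4:e}
drop 6:e onto {5:e}
ground layer = {0:i, 1:e}
drop-orders for the pieces not yet dropped (sum over which currently-grounded one goes next):
  1 to go: {3} 1  {6} 1
  2 to go: {2,3} 1  {3,6} 2  {5,6} 1
  3 to go: {0,2,3} 1  {2,3,6} 3  {3,5,6} 3  {4,5,6} 1
  4 to go: {0,2,3,6} 4  {1,4,5,6} 1  {2,3,5,6} 6  {3,4,5,6} 4
  5 to go: {0,2,3,5,6} 10  {1,3,4,5,6} 5  {2,3,4,5,6} 10
  if 0:i drops first: 15 orders
  if 1:e drops first: 20 orders
heap linearizations: 35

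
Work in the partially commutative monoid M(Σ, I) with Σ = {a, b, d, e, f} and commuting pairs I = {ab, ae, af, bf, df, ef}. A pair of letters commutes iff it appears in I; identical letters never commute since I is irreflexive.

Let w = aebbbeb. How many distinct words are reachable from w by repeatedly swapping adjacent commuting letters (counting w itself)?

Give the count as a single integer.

piece 0:a — minimal
piece 1:e — minimal
piece 2:b rests on {1:e}
piece 3:b rests on {2:b}
piece 4:b rests on {3:b}
piece 5:e rests on {4:b}
piece 6:b rests on {5:e}
minimal pieces: {0:a, 1:e}
ways to finish when only these pieces remain (= sum over removing one remaining piece with nothing left below it):
  1 left: {0}→1  {6}→1
  2 left: {0,6}→2  {5,6}→1
  3 left: {0,5,6}→3  {4,5,6}→1
  4 left: {0,4,5,6}→4  {3,4,5,6}→1
  5 left: {0,3,4,5,6}→5  {2,3,4,5,6}→1
  placing 0:a first → 1 extensions
  placing 1:e first → 6 extensions
total linear extensions = 7

7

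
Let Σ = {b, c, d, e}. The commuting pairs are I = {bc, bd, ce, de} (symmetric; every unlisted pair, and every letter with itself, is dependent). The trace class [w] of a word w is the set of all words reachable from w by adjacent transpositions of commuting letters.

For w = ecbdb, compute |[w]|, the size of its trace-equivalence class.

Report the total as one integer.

10

#0=e has no predecessor
#1=c has no predecessor
#2=b depends on [0:e]
#3=d depends on [1:c]
#4=b depends on [2:b]
sources: [0:e, 1:c]
N(rest) = Σ N(rest − s) over sources s of rest; N(one piece) = 1:
  size 1 → [3]=1  [4]=1
  size 2 → [1,3]=1  [2,4]=1  [3,4]=2
  size 3 → [0,2,4]=1  [1,3,4]=3  [2,3,4]=3
  first=0(e) contributes 6
  first=1(c) contributes 4
|[w]| = 10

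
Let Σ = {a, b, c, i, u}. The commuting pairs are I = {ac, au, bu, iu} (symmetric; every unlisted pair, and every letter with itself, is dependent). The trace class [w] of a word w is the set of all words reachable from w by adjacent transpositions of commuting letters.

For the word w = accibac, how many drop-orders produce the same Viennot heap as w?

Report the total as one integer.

6

piece 0:a — minimal
piece 1:c — minimal
piece 2:c rests on {1:c}
piece 3:i rests on {0:a, 2:c}
piece 4:b rests on {3:i}
piece 5:a rests on {4:b}
piece 6:c rests on {4:b}
minimal pieces: {0:a, 1:c}
ways to finish when only these pieces remain (= sum over removing one remaining piece with nothing left below it):
  1 left: {5}→1  {6}→1
  2 left: {5,6}→2
  3 left: {4,5,6}→2
  4 left: {3,4,5,6}→2
  5 left: {0,3,4,5,6}→2  {2,3,4,5,6}→2
  placing 0:a first → 2 extensions
  placing 1:c first → 4 extensions
total linear extensions = 6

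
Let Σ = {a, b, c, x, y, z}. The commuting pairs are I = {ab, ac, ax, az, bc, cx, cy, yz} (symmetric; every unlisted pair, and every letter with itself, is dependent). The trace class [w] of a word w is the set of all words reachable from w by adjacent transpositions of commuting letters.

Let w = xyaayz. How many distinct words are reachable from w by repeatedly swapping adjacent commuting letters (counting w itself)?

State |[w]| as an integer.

5

#0=x has no predecessor
#1=y depends on [0:x]
#2=a depends on [1:y]
#3=a depends on [2:a]
#4=y depends on [3:a]
#5=z depends on [0:x]
sources: [0:x]
N(rest) = Σ N(rest − s) over sources s of rest; N(one piece) = 1:
  size 1 → [4]=1  [5]=1
  size 2 → [3,4]=1  [4,5]=2
  size 3 → [2,3,4]=1  [3,4,5]=3
  size 4 → [1,2,3,4]=1  [2,3,4,5]=4
  first=0(x) contributes 5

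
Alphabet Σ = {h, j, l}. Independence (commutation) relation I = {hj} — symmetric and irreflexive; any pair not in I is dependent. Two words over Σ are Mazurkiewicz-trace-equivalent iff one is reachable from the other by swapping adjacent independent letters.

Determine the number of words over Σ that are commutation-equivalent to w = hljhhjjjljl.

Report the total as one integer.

15

drop 0:h onto floor
drop 1:l onto {0:h}
drop 2:j onto {1:l}
drop 3:h onto {1:l}
drop 4:h onto {3:h}
drop 5:j onto {2:j}
drop 6:j onto {5:j}
drop 7:j onto {6:j}
drop 8:l onto {4:h, 7:j}
drop 9:j onto {8:l}
drop 10:l onto {9:j}
ground layer = {0:h}
drop-orders for the pieces not yet dropped (sum over which currently-grounded one goes next):
  1 to go: {10} 1
  2 to go: {9,10} 1
  3 to go: {8,9,10} 1
  4 to go: {4,8,9,10} 1  {7,8,9,10} 1
  5 to go: {3,4,8,9,10} 1  {4,7,8,9,10} 2  {6,7,8,9,10} 1
  6 to go: {3,4,7,8,9,10} 3  {4,6,7,8,9,10} 3  {5,6,7,8,9,10} 1
  7 to go: {2,5,6,7,8,9,10} 1  {3,4,6,7,8,9,10} 6  {4,5,6,7,8,9,10} 4
  8 to go: {2,4,5,6,7,8,9,10} 5  {3,4,5,6,7,8,9,10} 10
  9 to go: {2,3,4,5,6,7,8,9,10} 15
  if 0:h drops first: 15 orders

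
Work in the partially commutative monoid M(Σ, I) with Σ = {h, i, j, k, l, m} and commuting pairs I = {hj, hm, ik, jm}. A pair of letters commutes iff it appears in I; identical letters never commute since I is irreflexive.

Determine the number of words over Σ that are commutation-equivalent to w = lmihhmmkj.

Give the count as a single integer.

6

piece 0:l — minimal
piece 1:m rests on {0:l}
piece 2:i rests on {1:m}
piece 3:h rests on {2:i}
piece 4:h rests on {3:h}
piece 5:m rests on {2:i}
piece 6:m rests on {5:m}
piece 7:k rests on {4:h, 6:m}
piece 8:j rests on {7:k}
minimal pieces: {0:l}
ways to finish when only these pieces remain (= sum over removing one remaining piece with nothing left below it):
  1 left: {8}→1
  2 left: {7,8}→1
  3 left: {4,7,8}→1  {6,7,8}→1
  4 left: {3,4,7,8}→1  {4,6,7,8}→2  {5,6,7,8}→1
  5 left: {3,4,6,7,8}→3  {4,5,6,7,8}→3
  6 left: {3,4,5,6,7,8}→6
  7 left: {2,3,4,5,6,7,8}→6
  placing 0:l first → 6 extensions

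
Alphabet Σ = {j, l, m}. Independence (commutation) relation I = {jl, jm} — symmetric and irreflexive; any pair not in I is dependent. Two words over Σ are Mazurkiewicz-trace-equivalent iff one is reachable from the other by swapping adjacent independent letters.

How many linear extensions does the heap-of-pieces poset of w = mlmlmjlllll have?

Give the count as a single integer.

piece 0:m — minimal
piece 1:l rests on {0:m}
piece 2:m rests on {1:l}
piece 3:l rests on {2:m}
piece 4:m rests on {3:l}
piece 5:j — minimal
piece 6:l rests on {4:m}
piece 7:l rests on {6:l}
piece 8:l rests on {7:l}
piece 9:l rests on {8:l}
piece 10:l rests on {9:l}
minimal pieces: {0:m, 5:j}
ways to finish when only these pieces remain (= sum over removing one remaining piece with nothing left below it):
  1 left: {5}→1  {10}→1
  2 left: {5,10}→2  {9,10}→1
  3 left: {5,9,10}→3  {8,9,10}→1
  4 left: {5,8,9,10}→4  {7,8,9,10}→1
  5 left: {5,7,8,9,10}→5  {6,7,8,9,10}→1
  6 left: {4,6,7,8,9,10}→1  {5,6,7,8,9,10}→6
  7 left: {3,4,6,7,8,9,10}→1  {4,5,6,7,8,9,10}→7
  8 left: {2,3,4,6,7,8,9,10}→1  {3,4,5,6,7,8,9,10}→8
  9 left: {1,2,3,4,6,7,8,9,10}→1  {2,3,4,5,6,7,8,9,10}→9
  placing 0:m first → 10 extensions
  placing 5:j first → 1 extensions
total linear extensions = 11

11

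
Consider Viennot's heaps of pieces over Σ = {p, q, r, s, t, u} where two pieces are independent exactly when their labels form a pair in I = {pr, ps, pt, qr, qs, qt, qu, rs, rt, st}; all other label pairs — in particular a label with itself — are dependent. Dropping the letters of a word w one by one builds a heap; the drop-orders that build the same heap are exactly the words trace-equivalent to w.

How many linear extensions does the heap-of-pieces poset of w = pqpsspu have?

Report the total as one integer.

#0=p has no predecessor
#1=q depends on [0:p]
#2=p depends on [1:q]
#3=s has no predecessor
#4=s depends on [3:s]
#5=p depends on [2:p]
#6=u depends on [4:s, 5:p]
sources: [0:p, 3:s]
N(rest) = Σ N(rest − s) over sources s of rest; N(one piece) = 1:
  size 1 → [6]=1
  size 2 → [4,6]=1  [5,6]=1
  size 3 → [2,5,6]=1  [3,4,6]=1  [4,5,6]=2
  size 4 → [1,2,5,6]=1  [2,4,5,6]=3  [3,4,5,6]=3
  size 5 → [0,1,2,5,6]=1  [1,2,4,5,6]=4  [2,3,4,5,6]=6
  first=0(p) contributes 10
  first=3(s) contributes 5
|[w]| = 15

15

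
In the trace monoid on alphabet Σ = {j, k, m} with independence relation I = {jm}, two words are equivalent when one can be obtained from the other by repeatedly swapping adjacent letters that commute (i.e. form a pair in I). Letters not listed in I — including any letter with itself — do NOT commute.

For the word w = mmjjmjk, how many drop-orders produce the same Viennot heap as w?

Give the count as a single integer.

20

0(m) covers ∅
1(m) covers 0:m
2(j) covers ∅
3(j) covers 2:j
4(m) covers 1:m
5(j) covers 3:j
6(k) covers 4:m, 5:j
floor of heap: 0:m, 2:j
completions by unplaced set U, small U first (add the entries for U minus each lowest piece of U):
  |U|=1: {6}:1
  |U|=2: {4,6}:1  {5,6}:1
  |U|=3: {1,4,6}:1  {3,5,6}:1  {4,5,6}:2
  |U|=4: {0,1,4,6}:1  {1,4,5,6}:3  {2,3,5,6}:1  {3,4,5,6}:3
  |U|=5: {0,1,4,5,6}:4  {1,3,4,5,6}:6  {2,3,4,5,6}:4
  start at 0(m): 10
  start at 2(j): 10
sum over floor = 20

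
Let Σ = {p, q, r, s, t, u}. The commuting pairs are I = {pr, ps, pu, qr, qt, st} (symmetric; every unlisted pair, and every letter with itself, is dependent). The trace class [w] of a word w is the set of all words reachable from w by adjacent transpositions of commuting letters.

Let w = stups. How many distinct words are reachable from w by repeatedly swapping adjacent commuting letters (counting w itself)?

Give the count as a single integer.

drop 0:s onto floor
drop 1:t onto floor
drop 2:u onto {0:s, 1:t}
drop 3:p onto {1:t}
drop 4:s onto {2:u}
ground layer = {0:s, 1:t}
drop-orders for the pieces not yet dropped (sum over which currently-grounded one goes next):
  1 to go: {3} 1  {4} 1
  2 to go: {2,4} 1  {3,4} 2
  3 to go: {0,2,4} 1  {2,3,4} 3
  if 0:s drops first: 3 orders
  if 1:t drops first: 4 orders
heap linearizations: 7

7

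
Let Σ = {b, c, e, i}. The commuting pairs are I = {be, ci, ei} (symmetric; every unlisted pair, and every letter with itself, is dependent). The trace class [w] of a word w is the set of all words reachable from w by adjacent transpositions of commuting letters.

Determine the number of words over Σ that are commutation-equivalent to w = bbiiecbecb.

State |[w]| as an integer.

piece 0:b — minimal
piece 1:b rests on {0:b}
piece 2:i rests on {1:b}
piece 3:i rests on {2:i}
piece 4:e — minimal
piece 5:c rests on {1:b, 4:e}
piece 6:b rests on {3:i, 5:c}
piece 7:e rests on {5:c}
piece 8:c rests on {6:b, 7:e}
piece 9:b rests on {8:c}
minimal pieces: {0:b, 4:e}
ways to finish when only these pieces remain (= sum over removing one remaining piece with nothing left below it):
  1 left: {9}→1
  2 left: {8,9}→1
  3 left: {6,8,9}→1  {7,8,9}→1
  4 left: {3,6,8,9}→1  {6,7,8,9}→2
  5 left: {2,3,6,8,9}→1  {3,6,7,8,9}→3  {5,6,7,8,9}→2
  6 left: {2,3,6,7,8,9}→4  {3,5,6,7,8,9}→5  {4,5,6,7,8,9}→2
  7 left: {2,3,5,6,7,8,9}→9  {3,4,5,6,7,8,9}→7
  8 left: {1,2,3,5,6,7,8,9}→9  {2,3,4,5,6,7,8,9}→16
  placing 0:b first → 25 extensions
  placing 4:e first → 9 extensions
total linear extensions = 34

34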